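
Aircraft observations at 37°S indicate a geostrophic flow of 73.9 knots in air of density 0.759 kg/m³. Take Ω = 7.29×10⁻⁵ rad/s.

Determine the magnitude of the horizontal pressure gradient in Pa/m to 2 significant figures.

2.5×10⁻³ Pa/m

Coriolis parameter at 37°S:
f = 2Ω sin φ = 2 × 7.29×10⁻⁵ × sin 37° = 8.77×10⁻⁵ s⁻¹
Wind speed in SI: 73.9 knots = 38.0 m/s
Geostrophic balance rearranged: |∂P/∂n| = f ρ V_g
|∂P/∂n| = 8.77×10⁻⁵ × 0.759 × 38.0 = 2.53×10⁻³ Pa/m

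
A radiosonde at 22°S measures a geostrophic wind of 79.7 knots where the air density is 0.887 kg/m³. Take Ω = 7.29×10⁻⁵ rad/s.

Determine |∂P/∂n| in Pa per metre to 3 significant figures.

Coriolis parameter at 22°S:
f = 2Ω sin φ = 2 × 7.29×10⁻⁵ × sin 22° = 5.46×10⁻⁵ s⁻¹
Wind speed in SI: 79.7 knots = 41.0 m/s
Geostrophic balance rearranged: |∂P/∂n| = f ρ V_g
|∂P/∂n| = 5.46×10⁻⁵ × 0.887 × 41.0 = 1.99×10⁻³ Pa/m

1.99×10⁻³ Pa/m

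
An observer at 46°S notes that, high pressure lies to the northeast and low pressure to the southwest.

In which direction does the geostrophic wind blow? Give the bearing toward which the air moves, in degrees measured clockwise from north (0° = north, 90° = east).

The pressure-gradient force points toward the southwest (bearing 225°).
Geostrophic balance: in the Southern Hemisphere the Coriolis force deflects motion to the left, so the geostrophic wind blows 90° to the left of the pressure-gradient force (low pressure on the right).
Rotating 225° by 90° counterclockwise gives 135° — the wind blows toward the southeast.

135°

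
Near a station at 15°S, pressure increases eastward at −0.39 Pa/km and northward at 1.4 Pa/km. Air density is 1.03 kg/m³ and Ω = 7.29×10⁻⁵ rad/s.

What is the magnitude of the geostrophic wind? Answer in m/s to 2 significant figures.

Coriolis parameter at 15°S:
f = 2Ω sin φ = 2 × 7.29×10⁻⁵ × sin 15° = 3.77×10⁻⁵ s⁻¹
In the Southern Hemisphere f is negative: f = −3.77×10⁻⁵ s⁻¹.
Component geostrophic relations (x east, y north):
u_g = −(1/(fρ)) ∂P/∂y,  v_g = (1/(fρ)) ∂P/∂x
u_g = −(1.4×10⁻³)/(−3.77×10⁻⁵ × 1.03) = 36.0 m/s;  v_g = (−0.39×10⁻³)/(−3.77×10⁻⁵ × 1.03) = 10.0 m/s
|V_g| = √(u_g² + v_g²) = 37.4 m/s

37 m/s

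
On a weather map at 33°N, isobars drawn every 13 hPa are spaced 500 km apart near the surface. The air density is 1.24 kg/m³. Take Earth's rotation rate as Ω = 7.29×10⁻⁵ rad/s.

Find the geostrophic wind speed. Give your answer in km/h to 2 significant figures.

Coriolis parameter at 33°N:
f = 2Ω sin φ = 2 × 7.29×10⁻⁵ × sin 33° = 7.94×10⁻⁵ s⁻¹
Pressure gradient: |∂P/∂n| = 1300 Pa / 500000 m = 2.60×10⁻³ Pa/m
Geostrophic balance (pressure-gradient force = Coriolis force):
V_g = (1/(fρ)) |∂P/∂n| = 2.60×10⁻³ / (7.94×10⁻⁵ × 1.24) = 26.4 m/s
Converting: 26.4 m/s × 3.6 = 95 km/h

95 km/h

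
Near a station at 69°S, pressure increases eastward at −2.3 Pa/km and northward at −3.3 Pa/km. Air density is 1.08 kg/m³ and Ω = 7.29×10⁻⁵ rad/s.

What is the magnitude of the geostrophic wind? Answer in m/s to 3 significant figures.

27.4 m/s

Coriolis parameter at 69°S:
f = 2Ω sin φ = 2 × 7.29×10⁻⁵ × sin 69° = 1.36×10⁻⁴ s⁻¹
In the Southern Hemisphere f is negative: f = −1.36×10⁻⁴ s⁻¹.
Component geostrophic relations (x east, y north):
u_g = −(1/(fρ)) ∂P/∂y,  v_g = (1/(fρ)) ∂P/∂x
u_g = −(−3.3×10⁻³)/(−1.36×10⁻⁴ × 1.08) = −22.4 m/s;  v_g = (−2.3×10⁻³)/(−1.36×10⁻⁴ × 1.08) = 15.6 m/s
|V_g| = √(u_g² + v_g²) = 27.4 m/s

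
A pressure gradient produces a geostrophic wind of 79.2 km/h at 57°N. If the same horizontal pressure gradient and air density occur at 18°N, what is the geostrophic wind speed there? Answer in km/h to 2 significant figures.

210 km/h

With the same pressure gradient and density, V_g ∝ 1/f ∝ 1/sin φ.
V₂ = V₁ · sin φ₁ / sin φ₂ = 79.2 × sin 57° / sin 18°
V₂ = 79.2 × 0.8387/0.3090 = 210 km/h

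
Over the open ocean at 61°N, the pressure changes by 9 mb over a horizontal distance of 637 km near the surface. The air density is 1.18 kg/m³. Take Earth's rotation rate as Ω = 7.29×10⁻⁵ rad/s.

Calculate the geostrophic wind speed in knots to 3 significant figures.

Coriolis parameter at 61°N:
f = 2Ω sin φ = 2 × 7.29×10⁻⁵ × sin 61° = 1.28×10⁻⁴ s⁻¹
Pressure gradient: |∂P/∂n| = 900 Pa / 637000 m = 1.41×10⁻³ Pa/m
Geostrophic balance (pressure-gradient force = Coriolis force):
V_g = (1/(fρ)) |∂P/∂n| = 1.41×10⁻³ / (1.28×10⁻⁴ × 1.18) = 9.39 m/s
Converting: 9.39 m/s × 1.944 = 18.3 knots

18.3 knots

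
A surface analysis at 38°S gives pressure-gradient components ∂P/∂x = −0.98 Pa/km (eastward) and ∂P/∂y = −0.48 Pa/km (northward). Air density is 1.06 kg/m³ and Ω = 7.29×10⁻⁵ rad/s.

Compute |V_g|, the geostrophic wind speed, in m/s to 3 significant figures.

Coriolis parameter at 38°S:
f = 2Ω sin φ = 2 × 7.29×10⁻⁵ × sin 38° = 8.98×10⁻⁵ s⁻¹
In the Southern Hemisphere f is negative: f = −8.98×10⁻⁵ s⁻¹.
Component geostrophic relations (x east, y north):
u_g = −(1/(fρ)) ∂P/∂y,  v_g = (1/(fρ)) ∂P/∂x
u_g = −(−0.48×10⁻³)/(−8.98×10⁻⁵ × 1.06) = −5.04 m/s;  v_g = (−0.98×10⁻³)/(−8.98×10⁻⁵ × 1.06) = 10.3 m/s
|V_g| = √(u_g² + v_g²) = 11.5 m/s

11.5 m/s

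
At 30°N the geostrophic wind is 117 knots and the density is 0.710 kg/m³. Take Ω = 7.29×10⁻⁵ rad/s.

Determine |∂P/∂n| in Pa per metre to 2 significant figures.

Coriolis parameter at 30°N:
f = 2Ω sin φ = 2 × 7.29×10⁻⁵ × sin 30° = 7.29×10⁻⁵ s⁻¹
Wind speed in SI: 117 knots = 60.2 m/s
Geostrophic balance rearranged: |∂P/∂n| = f ρ V_g
|∂P/∂n| = 7.29×10⁻⁵ × 0.710 × 60.2 = 3.12×10⁻³ Pa/m

3.1×10⁻³ Pa/m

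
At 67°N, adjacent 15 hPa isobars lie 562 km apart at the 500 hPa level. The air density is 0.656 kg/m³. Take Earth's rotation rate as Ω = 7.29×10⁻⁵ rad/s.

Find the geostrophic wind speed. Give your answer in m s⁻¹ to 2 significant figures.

30 m s⁻¹

Coriolis parameter at 67°N:
f = 2Ω sin φ = 2 × 7.29×10⁻⁵ × sin 67° = 1.34×10⁻⁴ s⁻¹
Pressure gradient: |∂P/∂n| = 1500 Pa / 562000 m = 2.67×10⁻³ Pa/m
Geostrophic balance (pressure-gradient force = Coriolis force):
V_g = (1/(fρ)) |∂P/∂n| = 2.67×10⁻³ / (1.34×10⁻⁴ × 0.656) = 30.3 m/s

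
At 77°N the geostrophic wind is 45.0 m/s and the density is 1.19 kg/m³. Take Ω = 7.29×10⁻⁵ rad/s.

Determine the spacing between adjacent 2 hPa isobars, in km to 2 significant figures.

26 km

Coriolis parameter at 77°N:
f = 2Ω sin φ = 2 × 7.29×10⁻⁵ × sin 77° = 1.42×10⁻⁴ s⁻¹
Geostrophic balance rearranged: |∂P/∂n| = f ρ V_g
|∂P/∂n| = 1.42×10⁻⁴ × 1.19 × 45.0 = 7.61×10⁻³ Pa/m
Isobar spacing: Δn = ΔP/|∂P/∂n| = 200 Pa / 7.61×10⁻³ Pa/m = 26290 m ≈ 26 km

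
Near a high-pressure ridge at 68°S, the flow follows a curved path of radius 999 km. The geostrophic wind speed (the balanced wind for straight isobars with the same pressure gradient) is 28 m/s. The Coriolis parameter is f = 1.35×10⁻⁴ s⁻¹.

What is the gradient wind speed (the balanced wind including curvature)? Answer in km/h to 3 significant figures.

Around a high, pressure-gradient force acts outward with centrifugal, so Coriolis balances both:
fV = (1/ρ)|∂P/∂n| + V²/R  →  V² − fR·V + fR·V_g = 0
With fR = 1.35×10⁻⁴ × 999×10³ m = 135 m/s:
V = [fR − √((fR)² − 4 fR V_g)]/2 = [135 − √(135² − 4×135×28)]/2 = 39.7 m/s
Supergeostrophic (V > V_g = 28 m/s), as expected around a high.
Converting: 39.7 m/s × 3.6 = 143 km/h

143 km/h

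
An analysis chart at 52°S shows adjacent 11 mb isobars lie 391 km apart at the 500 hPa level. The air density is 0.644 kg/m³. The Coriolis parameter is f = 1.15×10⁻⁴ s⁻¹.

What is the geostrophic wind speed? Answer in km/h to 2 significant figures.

140 km/h

Pressure gradient: |∂P/∂n| = 1100 Pa / 391000 m = 2.81×10⁻³ Pa/m
Geostrophic balance (pressure-gradient force = Coriolis force):
V_g = (1/(fρ)) |∂P/∂n| = 2.81×10⁻³ / (1.15×10⁻⁴ × 0.644) = 38.0 m/s
Converting: 38.0 m/s × 3.6 = 140 km/h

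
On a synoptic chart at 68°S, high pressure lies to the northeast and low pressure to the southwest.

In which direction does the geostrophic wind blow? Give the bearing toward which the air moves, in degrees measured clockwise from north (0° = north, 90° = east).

135°

The pressure-gradient force points toward the southwest (bearing 225°).
Geostrophic balance: in the Southern Hemisphere the Coriolis force deflects motion to the left, so the geostrophic wind blows 90° to the left of the pressure-gradient force (low pressure on the right).
Rotating 225° by 90° counterclockwise gives 135° — the wind blows toward the southeast.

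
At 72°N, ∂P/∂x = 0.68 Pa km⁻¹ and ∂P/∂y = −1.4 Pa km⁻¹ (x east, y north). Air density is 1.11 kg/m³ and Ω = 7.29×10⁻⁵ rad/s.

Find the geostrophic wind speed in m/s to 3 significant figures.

10.1 m/s

Coriolis parameter at 72°N:
f = 2Ω sin φ = 2 × 7.29×10⁻⁵ × sin 72° = 1.39×10⁻⁴ s⁻¹
Component geostrophic relations (x east, y north):
u_g = −(1/(fρ)) ∂P/∂y,  v_g = (1/(fρ)) ∂P/∂x
u_g = −(−1.4×10⁻³)/(1.39×10⁻⁴ × 1.11) = 9.10 m/s;  v_g = (0.68×10⁻³)/(1.39×10⁻⁴ × 1.11) = 4.42 m/s
|V_g| = √(u_g² + v_g²) = 10.1 m/s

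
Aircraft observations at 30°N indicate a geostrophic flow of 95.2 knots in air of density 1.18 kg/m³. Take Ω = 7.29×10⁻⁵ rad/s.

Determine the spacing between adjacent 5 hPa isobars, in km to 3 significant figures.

Coriolis parameter at 30°N:
f = 2Ω sin φ = 2 × 7.29×10⁻⁵ × sin 30° = 7.29×10⁻⁵ s⁻¹
Wind speed in SI: 95.2 knots = 49.0 m/s
Geostrophic balance rearranged: |∂P/∂n| = f ρ V_g
|∂P/∂n| = 7.29×10⁻⁵ × 1.18 × 49.0 = 4.21×10⁻³ Pa/m
Isobar spacing: Δn = ΔP/|∂P/∂n| = 500 Pa / 4.21×10⁻³ Pa/m = 118682 m ≈ 119 km

119 km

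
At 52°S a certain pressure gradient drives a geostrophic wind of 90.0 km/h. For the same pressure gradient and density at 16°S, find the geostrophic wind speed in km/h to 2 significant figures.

260 km/h

With the same pressure gradient and density, V_g ∝ 1/f ∝ 1/sin φ.
V₂ = V₁ · sin φ₁ / sin φ₂ = 90.0 × sin 52° / sin 16°
V₂ = 90.0 × 0.7880/0.2756 = 260 km/h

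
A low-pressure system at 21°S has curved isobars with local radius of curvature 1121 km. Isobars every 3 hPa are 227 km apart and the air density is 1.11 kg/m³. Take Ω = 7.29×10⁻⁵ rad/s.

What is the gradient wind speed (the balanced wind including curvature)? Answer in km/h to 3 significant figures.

63.1 km/h

Coriolis parameter at 21°S:
f = 2Ω sin φ = 2 × 7.29×10⁻⁵ × sin 21° = 5.23×10⁻⁵ s⁻¹
Pressure gradient: |∂P/∂n| = 300 Pa / 227000 m = 1.32×10⁻³ Pa/m
Geostrophic speed: V_g = |∂P/∂n|/(fρ) = 1.32×10⁻³/(5.23×10⁻⁵ × 1.11) = 22.8 m/s
Around a low, centrifugal force acts outward with Coriolis, so pressure-gradient force balances both:
(1/ρ)|∂P/∂n| = fV + V²/R  →  V² + fR·V − fR·V_g = 0
With fR = 5.23×10⁻⁵ × 1121×10³ m = 58.6 m/s:
V = [−fR + √((fR)² + 4 fR V_g)]/2 = [−58.6 + √(58.6² + 4×58.6×22.8)]/2 = 17.5 m/s
Subgeostrophic (V < V_g = 22.8 m/s), as expected around a low.
Converting: 17.5 m/s × 3.6 = 63.1 km/h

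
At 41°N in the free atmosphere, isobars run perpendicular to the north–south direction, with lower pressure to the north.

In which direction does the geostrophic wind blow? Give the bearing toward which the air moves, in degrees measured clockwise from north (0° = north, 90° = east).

090°

The pressure-gradient force points toward the north (bearing 000°).
Geostrophic balance: in the Northern Hemisphere the Coriolis force deflects motion to the right, so the geostrophic wind blows 90° to the right of the pressure-gradient force (low pressure on the left).
Rotating 000° by 90° clockwise gives 090° — the wind blows toward the east.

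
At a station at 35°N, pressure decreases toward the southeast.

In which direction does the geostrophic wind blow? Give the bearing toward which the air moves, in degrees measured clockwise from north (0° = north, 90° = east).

225°

The pressure-gradient force points toward the southeast (bearing 135°).
Geostrophic balance: in the Northern Hemisphere the Coriolis force deflects motion to the right, so the geostrophic wind blows 90° to the right of the pressure-gradient force (low pressure on the left).
Rotating 135° by 90° clockwise gives 225° — the wind blows toward the southwest.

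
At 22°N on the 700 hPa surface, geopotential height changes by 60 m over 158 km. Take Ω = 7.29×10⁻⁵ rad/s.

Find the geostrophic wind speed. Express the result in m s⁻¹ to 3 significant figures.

Coriolis parameter at 22°N:
f = 2Ω sin φ = 2 × 7.29×10⁻⁵ × sin 22° = 5.46×10⁻⁵ s⁻¹
Height gradient: |∂Z/∂n| = 60 m / 158000 m = 3.80×10⁻⁴
On a pressure surface, geostrophic balance gives V_g = (g/f)|∂Z/∂n|:
V_g = 9.81 × 3.80×10⁻⁴ / 5.46×10⁻⁵ = 68.2 m/s

68.2 m s⁻¹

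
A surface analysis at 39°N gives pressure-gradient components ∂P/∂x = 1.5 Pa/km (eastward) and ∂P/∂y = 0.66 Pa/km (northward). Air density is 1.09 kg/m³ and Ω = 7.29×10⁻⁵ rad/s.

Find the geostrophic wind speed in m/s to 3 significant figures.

Coriolis parameter at 39°N:
f = 2Ω sin φ = 2 × 7.29×10⁻⁵ × sin 39° = 9.18×10⁻⁵ s⁻¹
Component geostrophic relations (x east, y north):
u_g = −(1/(fρ)) ∂P/∂y,  v_g = (1/(fρ)) ∂P/∂x
u_g = −(0.66×10⁻³)/(9.18×10⁻⁵ × 1.09) = −6.60 m/s;  v_g = (1.5×10⁻³)/(9.18×10⁻⁵ × 1.09) = 15.0 m/s
|V_g| = √(u_g² + v_g²) = 16.4 m/s

16.4 m/s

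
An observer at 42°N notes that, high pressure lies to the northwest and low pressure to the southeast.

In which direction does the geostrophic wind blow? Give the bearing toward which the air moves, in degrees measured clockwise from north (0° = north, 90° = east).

225°

The pressure-gradient force points toward the southeast (bearing 135°).
Geostrophic balance: in the Northern Hemisphere the Coriolis force deflects motion to the right, so the geostrophic wind blows 90° to the right of the pressure-gradient force (low pressure on the left).
Rotating 135° by 90° clockwise gives 225° — the wind blows toward the southwest.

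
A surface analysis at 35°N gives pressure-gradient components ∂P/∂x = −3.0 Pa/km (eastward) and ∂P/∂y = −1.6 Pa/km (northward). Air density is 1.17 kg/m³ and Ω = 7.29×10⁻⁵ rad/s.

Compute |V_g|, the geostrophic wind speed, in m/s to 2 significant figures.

35 m/s

Coriolis parameter at 35°N:
f = 2Ω sin φ = 2 × 7.29×10⁻⁵ × sin 35° = 8.36×10⁻⁵ s⁻¹
Component geostrophic relations (x east, y north):
u_g = −(1/(fρ)) ∂P/∂y,  v_g = (1/(fρ)) ∂P/∂x
u_g = −(−1.6×10⁻³)/(8.36×10⁻⁵ × 1.17) = 16.4 m/s;  v_g = (−3.0×10⁻³)/(8.36×10⁻⁵ × 1.17) = −30.7 m/s
|V_g| = √(u_g² + v_g²) = 34.7 m/s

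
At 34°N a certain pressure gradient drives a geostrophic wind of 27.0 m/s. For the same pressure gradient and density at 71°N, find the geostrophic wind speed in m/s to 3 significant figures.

16.0 m/s

With the same pressure gradient and density, V_g ∝ 1/f ∝ 1/sin φ.
V₂ = V₁ · sin φ₁ / sin φ₂ = 27.0 × sin 34° / sin 71°
V₂ = 27.0 × 0.5592/0.9455 = 16.0 m/s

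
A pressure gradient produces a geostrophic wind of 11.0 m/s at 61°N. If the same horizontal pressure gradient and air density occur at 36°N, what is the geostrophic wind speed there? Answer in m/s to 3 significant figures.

With the same pressure gradient and density, V_g ∝ 1/f ∝ 1/sin φ.
V₂ = V₁ · sin φ₁ / sin φ₂ = 11.0 × sin 61° / sin 36°
V₂ = 11.0 × 0.8746/0.5878 = 16.4 m/s

16.4 m/s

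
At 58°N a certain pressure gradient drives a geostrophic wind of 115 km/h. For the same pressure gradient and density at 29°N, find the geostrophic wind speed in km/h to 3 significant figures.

With the same pressure gradient and density, V_g ∝ 1/f ∝ 1/sin φ.
V₂ = V₁ · sin φ₁ / sin φ₂ = 115 × sin 58° / sin 29°
V₂ = 115 × 0.8480/0.4848 = 201 km/h

201 km/h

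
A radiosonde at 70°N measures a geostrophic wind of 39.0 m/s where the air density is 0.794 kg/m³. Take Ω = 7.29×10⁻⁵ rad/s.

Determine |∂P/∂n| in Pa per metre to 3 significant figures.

Coriolis parameter at 70°N:
f = 2Ω sin φ = 2 × 7.29×10⁻⁵ × sin 70° = 1.37×10⁻⁴ s⁻¹
Geostrophic balance rearranged: |∂P/∂n| = f ρ V_g
|∂P/∂n| = 1.37×10⁻⁴ × 0.794 × 39.0 = 4.24×10⁻³ Pa/m

4.24×10⁻³ Pa/m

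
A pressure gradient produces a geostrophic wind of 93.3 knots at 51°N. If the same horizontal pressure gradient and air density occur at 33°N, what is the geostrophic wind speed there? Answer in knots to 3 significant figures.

With the same pressure gradient and density, V_g ∝ 1/f ∝ 1/sin φ.
V₂ = V₁ · sin φ₁ / sin φ₂ = 93.3 × sin 51° / sin 33°
V₂ = 93.3 × 0.7771/0.5446 = 133 knots

133 knots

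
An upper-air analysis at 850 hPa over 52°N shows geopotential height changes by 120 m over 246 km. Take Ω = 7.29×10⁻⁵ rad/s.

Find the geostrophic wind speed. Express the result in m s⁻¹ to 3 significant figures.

41.7 m s⁻¹

Coriolis parameter at 52°N:
f = 2Ω sin φ = 2 × 7.29×10⁻⁵ × sin 52° = 1.15×10⁻⁴ s⁻¹
Height gradient: |∂Z/∂n| = 120 m / 246000 m = 4.88×10⁻⁴
On a pressure surface, geostrophic balance gives V_g = (g/f)|∂Z/∂n|:
V_g = 9.81 × 4.88×10⁻⁴ / 1.15×10⁻⁴ = 41.7 m/s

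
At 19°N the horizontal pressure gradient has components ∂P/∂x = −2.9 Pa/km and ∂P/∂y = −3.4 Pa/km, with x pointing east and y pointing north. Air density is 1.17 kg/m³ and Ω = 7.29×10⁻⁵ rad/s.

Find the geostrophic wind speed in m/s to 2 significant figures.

80 m/s

Coriolis parameter at 19°N:
f = 2Ω sin φ = 2 × 7.29×10⁻⁵ × sin 19° = 4.75×10⁻⁵ s⁻¹
Component geostrophic relations (x east, y north):
u_g = −(1/(fρ)) ∂P/∂y,  v_g = (1/(fρ)) ∂P/∂x
u_g = −(−3.4×10⁻³)/(4.75×10⁻⁵ × 1.17) = 61.2 m/s;  v_g = (−2.9×10⁻³)/(4.75×10⁻⁵ × 1.17) = −52.2 m/s
|V_g| = √(u_g² + v_g²) = 80.5 m/s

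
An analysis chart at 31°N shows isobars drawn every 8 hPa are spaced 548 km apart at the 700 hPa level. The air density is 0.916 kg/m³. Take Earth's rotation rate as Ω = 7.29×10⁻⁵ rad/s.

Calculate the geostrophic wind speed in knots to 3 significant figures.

Coriolis parameter at 31°N:
f = 2Ω sin φ = 2 × 7.29×10⁻⁵ × sin 31° = 7.51×10⁻⁵ s⁻¹
Pressure gradient: |∂P/∂n| = 800 Pa / 548000 m = 1.46×10⁻³ Pa/m
Geostrophic balance (pressure-gradient force = Coriolis force):
V_g = (1/(fρ)) |∂P/∂n| = 1.46×10⁻³ / (7.51×10⁻⁵ × 0.916) = 21.2 m/s
Converting: 21.2 m/s × 1.944 = 41.3 knots

41.3 knots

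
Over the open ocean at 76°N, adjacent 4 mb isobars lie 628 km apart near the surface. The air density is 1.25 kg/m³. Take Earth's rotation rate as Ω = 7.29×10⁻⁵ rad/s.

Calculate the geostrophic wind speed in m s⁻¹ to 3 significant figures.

3.60 m s⁻¹

Coriolis parameter at 76°N:
f = 2Ω sin φ = 2 × 7.29×10⁻⁵ × sin 76° = 1.41×10⁻⁴ s⁻¹
Pressure gradient: |∂P/∂n| = 400 Pa / 628000 m = 6.37×10⁻⁴ Pa/m
Geostrophic balance (pressure-gradient force = Coriolis force):
V_g = (1/(fρ)) |∂P/∂n| = 6.37×10⁻⁴ / (1.41×10⁻⁴ × 1.25) = 3.60 m/s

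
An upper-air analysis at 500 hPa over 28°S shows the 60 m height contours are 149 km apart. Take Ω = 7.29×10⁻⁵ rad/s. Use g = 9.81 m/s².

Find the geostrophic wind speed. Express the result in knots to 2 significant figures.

Coriolis parameter at 28°S:
f = 2Ω sin φ = 2 × 7.29×10⁻⁵ × sin 28° = 6.84×10⁻⁵ s⁻¹
Height gradient: |∂Z/∂n| = 60 m / 149000 m = 4.03×10⁻⁴
On a pressure surface, geostrophic balance gives V_g = (g/f)|∂Z/∂n|:
V_g = 9.81 × 4.03×10⁻⁴ / 6.84×10⁻⁵ = 57.7 m/s
Converting: 57.7 m/s × 1.944 = 110 knots

110 knots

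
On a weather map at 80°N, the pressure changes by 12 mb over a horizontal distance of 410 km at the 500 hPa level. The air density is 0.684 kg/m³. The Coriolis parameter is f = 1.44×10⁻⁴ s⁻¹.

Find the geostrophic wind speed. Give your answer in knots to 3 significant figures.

Pressure gradient: |∂P/∂n| = 1200 Pa / 410000 m = 2.93×10⁻³ Pa/m
Geostrophic balance (pressure-gradient force = Coriolis force):
V_g = (1/(fρ)) |∂P/∂n| = 2.93×10⁻³ / (1.44×10⁻⁴ × 0.684) = 29.7 m/s
Converting: 29.7 m/s × 1.944 = 57.8 knots

57.8 knots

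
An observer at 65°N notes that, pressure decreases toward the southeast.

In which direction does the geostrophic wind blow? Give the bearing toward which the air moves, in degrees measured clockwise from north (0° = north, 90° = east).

225°

The pressure-gradient force points toward the southeast (bearing 135°).
Geostrophic balance: in the Northern Hemisphere the Coriolis force deflects motion to the right, so the geostrophic wind blows 90° to the right of the pressure-gradient force (low pressure on the left).
Rotating 135° by 90° clockwise gives 225° — the wind blows toward the southwest.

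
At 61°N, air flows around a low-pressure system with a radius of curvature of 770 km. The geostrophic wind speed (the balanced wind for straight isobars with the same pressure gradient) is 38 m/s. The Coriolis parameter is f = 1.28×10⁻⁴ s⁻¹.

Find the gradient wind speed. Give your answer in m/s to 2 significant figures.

Around a low, centrifugal force acts outward with Coriolis, so pressure-gradient force balances both:
(1/ρ)|∂P/∂n| = fV + V²/R  →  V² + fR·V − fR·V_g = 0
With fR = 1.28×10⁻⁴ × 770×10³ m = 98.6 m/s:
V = [−fR + √((fR)² + 4 fR V_g)]/2 = [−98.6 + √(98.6² + 4×98.6×38)]/2 = 29.3 m/s
Subgeostrophic (V < V_g = 38 m/s), as expected around a low.

29 m/s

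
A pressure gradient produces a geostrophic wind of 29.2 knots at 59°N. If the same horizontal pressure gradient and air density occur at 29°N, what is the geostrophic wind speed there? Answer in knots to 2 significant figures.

With the same pressure gradient and density, V_g ∝ 1/f ∝ 1/sin φ.
V₂ = V₁ · sin φ₁ / sin φ₂ = 29.2 × sin 59° / sin 29°
V₂ = 29.2 × 0.8572/0.4848 = 52 knots

52 knots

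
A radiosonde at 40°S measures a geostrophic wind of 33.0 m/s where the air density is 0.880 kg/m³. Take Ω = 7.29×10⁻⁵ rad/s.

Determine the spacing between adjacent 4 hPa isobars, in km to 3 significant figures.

147 km

Coriolis parameter at 40°S:
f = 2Ω sin φ = 2 × 7.29×10⁻⁵ × sin 40° = 9.37×10⁻⁵ s⁻¹
Geostrophic balance rearranged: |∂P/∂n| = f ρ V_g
|∂P/∂n| = 9.37×10⁻⁵ × 0.880 × 33.0 = 2.72×10⁻³ Pa/m
Isobar spacing: Δn = ΔP/|∂P/∂n| = 400 Pa / 2.72×10⁻³ Pa/m = 146973 m ≈ 147 km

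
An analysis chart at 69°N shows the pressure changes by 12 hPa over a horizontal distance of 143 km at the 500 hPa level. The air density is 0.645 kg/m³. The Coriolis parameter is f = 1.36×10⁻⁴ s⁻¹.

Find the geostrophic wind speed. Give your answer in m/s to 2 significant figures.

Pressure gradient: |∂P/∂n| = 1200 Pa / 143000 m = 8.39×10⁻³ Pa/m
Geostrophic balance (pressure-gradient force = Coriolis force):
V_g = (1/(fρ)) |∂P/∂n| = 8.39×10⁻³ / (1.36×10⁻⁴ × 0.645) = 95.7 m/s

96 m/s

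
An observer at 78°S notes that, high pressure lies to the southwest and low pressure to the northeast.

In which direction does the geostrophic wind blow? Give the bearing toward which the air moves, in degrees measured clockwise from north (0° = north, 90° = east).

315°

The pressure-gradient force points toward the northeast (bearing 045°).
Geostrophic balance: in the Southern Hemisphere the Coriolis force deflects motion to the left, so the geostrophic wind blows 90° to the left of the pressure-gradient force (low pressure on the right).
Rotating 045° by 90° counterclockwise gives 315° — the wind blows toward the northwest.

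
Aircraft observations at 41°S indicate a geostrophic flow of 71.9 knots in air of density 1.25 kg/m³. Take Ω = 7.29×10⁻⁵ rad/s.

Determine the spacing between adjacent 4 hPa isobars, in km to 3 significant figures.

90.4 km

Coriolis parameter at 41°S:
f = 2Ω sin φ = 2 × 7.29×10⁻⁵ × sin 41° = 9.57×10⁻⁵ s⁻¹
Wind speed in SI: 71.9 knots = 37.0 m/s
Geostrophic balance rearranged: |∂P/∂n| = f ρ V_g
|∂P/∂n| = 9.57×10⁻⁵ × 1.25 × 37.0 = 4.42×10⁻³ Pa/m
Isobar spacing: Δn = ΔP/|∂P/∂n| = 400 Pa / 4.42×10⁻³ Pa/m = 90445 m ≈ 90.4 km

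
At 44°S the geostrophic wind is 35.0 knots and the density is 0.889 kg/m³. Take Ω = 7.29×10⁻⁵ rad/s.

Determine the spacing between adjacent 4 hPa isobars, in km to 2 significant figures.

Coriolis parameter at 44°S:
f = 2Ω sin φ = 2 × 7.29×10⁻⁵ × sin 44° = 1.01×10⁻⁴ s⁻¹
Wind speed in SI: 35.0 knots = 18.0 m/s
Geostrophic balance rearranged: |∂P/∂n| = f ρ V_g
|∂P/∂n| = 1.01×10⁻⁴ × 0.889 × 18.0 = 1.62×10⁻³ Pa/m
Isobar spacing: Δn = ΔP/|∂P/∂n| = 400 Pa / 1.62×10⁻³ Pa/m = 246731 m ≈ 250 km

250 km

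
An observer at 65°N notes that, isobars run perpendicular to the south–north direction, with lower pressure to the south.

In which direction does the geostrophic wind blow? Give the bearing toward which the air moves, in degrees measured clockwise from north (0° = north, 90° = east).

270°

The pressure-gradient force points toward the south (bearing 180°).
Geostrophic balance: in the Northern Hemisphere the Coriolis force deflects motion to the right, so the geostrophic wind blows 90° to the right of the pressure-gradient force (low pressure on the left).
Rotating 180° by 90° clockwise gives 270° — the wind blows toward the west.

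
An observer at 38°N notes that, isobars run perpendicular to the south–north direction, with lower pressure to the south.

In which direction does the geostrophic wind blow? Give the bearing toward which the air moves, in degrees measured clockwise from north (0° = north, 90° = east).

270°

The pressure-gradient force points toward the south (bearing 180°).
Geostrophic balance: in the Northern Hemisphere the Coriolis force deflects motion to the right, so the geostrophic wind blows 90° to the right of the pressure-gradient force (low pressure on the left).
Rotating 180° by 90° clockwise gives 270° — the wind blows toward the west.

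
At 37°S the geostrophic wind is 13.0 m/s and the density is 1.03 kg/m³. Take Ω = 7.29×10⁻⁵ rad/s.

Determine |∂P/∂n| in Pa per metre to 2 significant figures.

Coriolis parameter at 37°S:
f = 2Ω sin φ = 2 × 7.29×10⁻⁵ × sin 37° = 8.77×10⁻⁵ s⁻¹
Geostrophic balance rearranged: |∂P/∂n| = f ρ V_g
|∂P/∂n| = 8.77×10⁻⁵ × 1.03 × 13.0 = 1.17×10⁻³ Pa/m

1.2×10⁻³ Pa/m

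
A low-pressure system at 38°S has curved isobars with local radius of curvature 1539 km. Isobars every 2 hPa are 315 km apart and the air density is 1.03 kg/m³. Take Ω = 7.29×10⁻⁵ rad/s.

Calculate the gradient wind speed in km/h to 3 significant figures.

23.6 km/h

Coriolis parameter at 38°S:
f = 2Ω sin φ = 2 × 7.29×10⁻⁵ × sin 38° = 8.98×10⁻⁵ s⁻¹
Pressure gradient: |∂P/∂n| = 200 Pa / 315000 m = 6.35×10⁻⁴ Pa/m
Geostrophic speed: V_g = |∂P/∂n|/(fρ) = 6.35×10⁻⁴/(8.98×10⁻⁵ × 1.03) = 6.87 m/s
Around a low, centrifugal force acts outward with Coriolis, so pressure-gradient force balances both:
(1/ρ)|∂P/∂n| = fV + V²/R  →  V² + fR·V − fR·V_g = 0
With fR = 8.98×10⁻⁵ × 1539×10³ m = 138 m/s:
V = [−fR + √((fR)² + 4 fR V_g)]/2 = [−138 + √(138² + 4×138×6.87)]/2 = 6.56 m/s
Subgeostrophic (V < V_g = 6.87 m/s), as expected around a low.
Converting: 6.56 m/s × 3.6 = 23.6 km/h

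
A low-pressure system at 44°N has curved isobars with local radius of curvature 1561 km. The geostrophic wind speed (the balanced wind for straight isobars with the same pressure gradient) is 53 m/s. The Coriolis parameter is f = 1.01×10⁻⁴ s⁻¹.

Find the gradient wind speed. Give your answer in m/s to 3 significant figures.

Around a low, centrifugal force acts outward with Coriolis, so pressure-gradient force balances both:
(1/ρ)|∂P/∂n| = fV + V²/R  →  V² + fR·V − fR·V_g = 0
With fR = 1.01×10⁻⁴ × 1561×10³ m = 158 m/s:
V = [−fR + √((fR)² + 4 fR V_g)]/2 = [−158 + √(158² + 4×158×53)]/2 = 41.9 m/s
Subgeostrophic (V < V_g = 53 m/s), as expected around a low.

41.9 m/s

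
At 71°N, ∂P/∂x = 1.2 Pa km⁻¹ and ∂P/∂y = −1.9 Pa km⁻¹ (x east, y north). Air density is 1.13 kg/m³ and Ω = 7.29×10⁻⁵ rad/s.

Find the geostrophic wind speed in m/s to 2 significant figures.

14 m/s

Coriolis parameter at 71°N:
f = 2Ω sin φ = 2 × 7.29×10⁻⁵ × sin 71° = 1.38×10⁻⁴ s⁻¹
Component geostrophic relations (x east, y north):
u_g = −(1/(fρ)) ∂P/∂y,  v_g = (1/(fρ)) ∂P/∂x
u_g = −(−1.9×10⁻³)/(1.38×10⁻⁴ × 1.13) = 12.2 m/s;  v_g = (1.2×10⁻³)/(1.38×10⁻⁴ × 1.13) = 7.70 m/s
|V_g| = √(u_g² + v_g²) = 14.4 m/s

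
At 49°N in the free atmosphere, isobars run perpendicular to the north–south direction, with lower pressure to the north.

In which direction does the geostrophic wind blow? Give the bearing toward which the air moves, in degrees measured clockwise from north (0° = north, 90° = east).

The pressure-gradient force points toward the north (bearing 000°).
Geostrophic balance: in the Northern Hemisphere the Coriolis force deflects motion to the right, so the geostrophic wind blows 90° to the right of the pressure-gradient force (low pressure on the left).
Rotating 000° by 90° clockwise gives 090° — the wind blows toward the east.

090°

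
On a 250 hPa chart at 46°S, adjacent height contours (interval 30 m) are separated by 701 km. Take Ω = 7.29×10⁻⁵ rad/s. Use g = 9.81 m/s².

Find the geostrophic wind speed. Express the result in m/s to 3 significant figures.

Coriolis parameter at 46°S:
f = 2Ω sin φ = 2 × 7.29×10⁻⁵ × sin 46° = 1.05×10⁻⁴ s⁻¹
Height gradient: |∂Z/∂n| = 30 m / 701000 m = 4.28×10⁻⁵
On a pressure surface, geostrophic balance gives V_g = (g/f)|∂Z/∂n|:
V_g = 9.81 × 4.28×10⁻⁵ / 1.05×10⁻⁴ = 4.00 m/s

4.00 m/s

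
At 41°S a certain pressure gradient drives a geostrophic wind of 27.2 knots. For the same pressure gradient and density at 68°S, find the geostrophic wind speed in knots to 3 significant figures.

19.2 knots

With the same pressure gradient and density, V_g ∝ 1/f ∝ 1/sin φ.
V₂ = V₁ · sin φ₁ / sin φ₂ = 27.2 × sin 41° / sin 68°
V₂ = 27.2 × 0.6561/0.9272 = 19.2 knots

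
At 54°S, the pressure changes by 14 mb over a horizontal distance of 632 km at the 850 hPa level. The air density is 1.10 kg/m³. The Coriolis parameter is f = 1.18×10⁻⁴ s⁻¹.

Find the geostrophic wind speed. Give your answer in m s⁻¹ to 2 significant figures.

17 m s⁻¹

Pressure gradient: |∂P/∂n| = 1400 Pa / 632000 m = 2.22×10⁻³ Pa/m
Geostrophic balance (pressure-gradient force = Coriolis force):
V_g = (1/(fρ)) |∂P/∂n| = 2.22×10⁻³ / (1.18×10⁻⁴ × 1.10) = 17.1 m/s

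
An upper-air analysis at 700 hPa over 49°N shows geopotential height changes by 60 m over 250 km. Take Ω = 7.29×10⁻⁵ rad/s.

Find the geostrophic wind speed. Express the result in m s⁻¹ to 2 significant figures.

Coriolis parameter at 49°N:
f = 2Ω sin φ = 2 × 7.29×10⁻⁵ × sin 49° = 1.10×10⁻⁴ s⁻¹
Height gradient: |∂Z/∂n| = 60 m / 250000 m = 2.40×10⁻⁴
On a pressure surface, geostrophic balance gives V_g = (g/f)|∂Z/∂n|:
V_g = 9.81 × 2.40×10⁻⁴ / 1.10×10⁻⁴ = 21.4 m/s

21 m s⁻¹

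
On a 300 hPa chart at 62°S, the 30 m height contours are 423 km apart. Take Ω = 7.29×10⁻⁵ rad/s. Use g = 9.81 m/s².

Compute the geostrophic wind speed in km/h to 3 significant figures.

Coriolis parameter at 62°S:
f = 2Ω sin φ = 2 × 7.29×10⁻⁵ × sin 62° = 1.29×10⁻⁴ s⁻¹
Height gradient: |∂Z/∂n| = 30 m / 423000 m = 7.09×10⁻⁵
On a pressure surface, geostrophic balance gives V_g = (g/f)|∂Z/∂n|:
V_g = 9.81 × 7.09×10⁻⁵ / 1.29×10⁻⁴ = 5.40 m/s
Converting: 5.40 m/s × 3.6 = 19.5 km/h

19.5 km/h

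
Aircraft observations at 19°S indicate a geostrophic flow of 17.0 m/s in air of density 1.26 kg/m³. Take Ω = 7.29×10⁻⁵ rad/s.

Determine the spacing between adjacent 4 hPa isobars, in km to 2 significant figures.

Coriolis parameter at 19°S:
f = 2Ω sin φ = 2 × 7.29×10⁻⁵ × sin 19° = 4.75×10⁻⁵ s⁻¹
Geostrophic balance rearranged: |∂P/∂n| = f ρ V_g
|∂P/∂n| = 4.75×10⁻⁵ × 1.26 × 17.0 = 1.02×10⁻³ Pa/m
Isobar spacing: Δn = ΔP/|∂P/∂n| = 400 Pa / 1.02×10⁻³ Pa/m = 393406 m ≈ 390 km

390 km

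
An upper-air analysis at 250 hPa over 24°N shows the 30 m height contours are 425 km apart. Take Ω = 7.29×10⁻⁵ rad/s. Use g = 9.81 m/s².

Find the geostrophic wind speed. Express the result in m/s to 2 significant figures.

Coriolis parameter at 24°N:
f = 2Ω sin φ = 2 × 7.29×10⁻⁵ × sin 24° = 5.93×10⁻⁵ s⁻¹
Height gradient: |∂Z/∂n| = 30 m / 425000 m = 7.06×10⁻⁵
On a pressure surface, geostrophic balance gives V_g = (g/f)|∂Z/∂n|:
V_g = 9.81 × 7.06×10⁻⁵ / 5.93×10⁻⁵ = 11.7 m/s

12 m/s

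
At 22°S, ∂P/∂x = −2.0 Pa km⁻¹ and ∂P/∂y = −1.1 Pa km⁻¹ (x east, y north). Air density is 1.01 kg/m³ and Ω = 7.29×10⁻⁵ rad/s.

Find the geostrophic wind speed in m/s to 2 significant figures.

Coriolis parameter at 22°S:
f = 2Ω sin φ = 2 × 7.29×10⁻⁵ × sin 22° = 5.46×10⁻⁵ s⁻¹
In the Southern Hemisphere f is negative: f = −5.46×10⁻⁵ s⁻¹.
Component geostrophic relations (x east, y north):
u_g = −(1/(fρ)) ∂P/∂y,  v_g = (1/(fρ)) ∂P/∂x
u_g = −(−1.1×10⁻³)/(−5.46×10⁻⁵ × 1.01) = −19.9 m/s;  v_g = (−2.0×10⁻³)/(−5.46×10⁻⁵ × 1.01) = 36.3 m/s
|V_g| = √(u_g² + v_g²) = 41.4 m/s

41 m/s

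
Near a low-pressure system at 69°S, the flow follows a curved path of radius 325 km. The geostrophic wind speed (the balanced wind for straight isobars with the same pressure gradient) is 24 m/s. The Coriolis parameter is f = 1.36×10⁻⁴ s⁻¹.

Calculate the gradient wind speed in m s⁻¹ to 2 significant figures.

Around a low, centrifugal force acts outward with Coriolis, so pressure-gradient force balances both:
(1/ρ)|∂P/∂n| = fV + V²/R  →  V² + fR·V − fR·V_g = 0
With fR = 1.36×10⁻⁴ × 325×10³ m = 44.2 m/s:
V = [−fR + √((fR)² + 4 fR V_g)]/2 = [−44.2 + √(44.2² + 4×44.2×24)]/2 = 17.3 m/s
Subgeostrophic (V < V_g = 24 m/s), as expected around a low.

17 m s⁻¹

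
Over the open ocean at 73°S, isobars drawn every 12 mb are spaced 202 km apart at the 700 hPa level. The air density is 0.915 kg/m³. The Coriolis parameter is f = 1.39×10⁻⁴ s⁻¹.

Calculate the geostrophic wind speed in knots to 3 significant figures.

Pressure gradient: |∂P/∂n| = 1200 Pa / 202000 m = 5.94×10⁻³ Pa/m
Geostrophic balance (pressure-gradient force = Coriolis force):
V_g = (1/(fρ)) |∂P/∂n| = 5.94×10⁻³ / (1.39×10⁻⁴ × 0.915) = 46.7 m/s
Converting: 46.7 m/s × 1.944 = 90.8 knots

90.8 knots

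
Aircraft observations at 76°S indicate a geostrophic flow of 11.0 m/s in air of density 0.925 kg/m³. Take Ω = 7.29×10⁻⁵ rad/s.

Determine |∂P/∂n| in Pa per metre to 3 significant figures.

1.44×10⁻³ Pa/m

Coriolis parameter at 76°S:
f = 2Ω sin φ = 2 × 7.29×10⁻⁵ × sin 76° = 1.41×10⁻⁴ s⁻¹
Geostrophic balance rearranged: |∂P/∂n| = f ρ V_g
|∂P/∂n| = 1.41×10⁻⁴ × 0.925 × 11.0 = 1.44×10⁻³ Pa/m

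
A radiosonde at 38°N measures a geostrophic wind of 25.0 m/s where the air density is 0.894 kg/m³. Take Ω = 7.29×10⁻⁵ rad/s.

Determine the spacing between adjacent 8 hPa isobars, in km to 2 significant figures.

400 km

Coriolis parameter at 38°N:
f = 2Ω sin φ = 2 × 7.29×10⁻⁵ × sin 38° = 8.98×10⁻⁵ s⁻¹
Geostrophic balance rearranged: |∂P/∂n| = f ρ V_g
|∂P/∂n| = 8.98×10⁻⁵ × 0.894 × 25.0 = 2.01×10⁻³ Pa/m
Isobar spacing: Δn = ΔP/|∂P/∂n| = 800 Pa / 2.01×10⁻³ Pa/m = 398761 m ≈ 400 km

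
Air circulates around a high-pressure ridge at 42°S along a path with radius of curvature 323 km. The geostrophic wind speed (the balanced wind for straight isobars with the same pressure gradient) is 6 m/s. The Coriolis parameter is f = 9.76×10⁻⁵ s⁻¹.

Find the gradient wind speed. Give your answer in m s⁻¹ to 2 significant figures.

Around a high, pressure-gradient force acts outward with centrifugal, so Coriolis balances both:
fV = (1/ρ)|∂P/∂n| + V²/R  →  V² − fR·V + fR·V_g = 0
With fR = 9.76×10⁻⁵ × 323×10³ m = 31.5 m/s:
V = [fR − √((fR)² − 4 fR V_g)]/2 = [31.5 − √(31.5² − 4×31.5×6)]/2 = 8.06 m/s
Supergeostrophic (V > V_g = 6 m/s), as expected around a high.

8.1 m s⁻¹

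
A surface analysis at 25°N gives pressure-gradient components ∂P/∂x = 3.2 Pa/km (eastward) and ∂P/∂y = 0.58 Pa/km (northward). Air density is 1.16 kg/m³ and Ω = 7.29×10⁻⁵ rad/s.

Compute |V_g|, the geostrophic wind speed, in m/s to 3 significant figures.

Coriolis parameter at 25°N:
f = 2Ω sin φ = 2 × 7.29×10⁻⁵ × sin 25° = 6.16×10⁻⁵ s⁻¹
Component geostrophic relations (x east, y north):
u_g = −(1/(fρ)) ∂P/∂y,  v_g = (1/(fρ)) ∂P/∂x
u_g = −(0.58×10⁻³)/(6.16×10⁻⁵ × 1.16) = −8.11 m/s;  v_g = (3.2×10⁻³)/(6.16×10⁻⁵ × 1.16) = 44.8 m/s
|V_g| = √(u_g² + v_g²) = 45.5 m/s

45.5 m/s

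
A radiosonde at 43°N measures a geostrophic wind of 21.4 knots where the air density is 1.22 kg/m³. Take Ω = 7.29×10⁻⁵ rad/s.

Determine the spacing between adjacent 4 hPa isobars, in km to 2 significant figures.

Coriolis parameter at 43°N:
f = 2Ω sin φ = 2 × 7.29×10⁻⁵ × sin 43° = 9.94×10⁻⁵ s⁻¹
Wind speed in SI: 21.4 knots = 11.0 m/s
Geostrophic balance rearranged: |∂P/∂n| = f ρ V_g
|∂P/∂n| = 9.94×10⁻⁵ × 1.22 × 11.0 = 1.34×10⁻³ Pa/m
Isobar spacing: Δn = ΔP/|∂P/∂n| = 400 Pa / 1.34×10⁻³ Pa/m = 299507 m ≈ 300 km

300 km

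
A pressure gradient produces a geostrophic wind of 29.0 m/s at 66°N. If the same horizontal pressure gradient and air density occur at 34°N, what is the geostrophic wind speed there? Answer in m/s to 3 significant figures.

47.4 m/s

With the same pressure gradient and density, V_g ∝ 1/f ∝ 1/sin φ.
V₂ = V₁ · sin φ₁ / sin φ₂ = 29.0 × sin 66° / sin 34°
V₂ = 29.0 × 0.9135/0.5592 = 47.4 m/s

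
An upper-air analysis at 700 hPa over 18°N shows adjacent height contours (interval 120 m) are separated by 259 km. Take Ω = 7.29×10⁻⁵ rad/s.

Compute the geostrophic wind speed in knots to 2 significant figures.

200 knots

Coriolis parameter at 18°N:
f = 2Ω sin φ = 2 × 7.29×10⁻⁵ × sin 18° = 4.51×10⁻⁵ s⁻¹
Height gradient: |∂Z/∂n| = 120 m / 259000 m = 4.63×10⁻⁴
On a pressure surface, geostrophic balance gives V_g = (g/f)|∂Z/∂n|:
V_g = 9.81 × 4.63×10⁻⁴ / 4.51×10⁻⁵ = 101 m/s
Converting: 101 m/s × 1.944 = 200 knots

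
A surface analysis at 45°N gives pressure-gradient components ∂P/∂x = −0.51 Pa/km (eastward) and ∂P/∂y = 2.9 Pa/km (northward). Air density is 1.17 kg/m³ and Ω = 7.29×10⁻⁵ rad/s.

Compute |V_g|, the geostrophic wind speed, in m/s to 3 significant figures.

24.4 m/s

Coriolis parameter at 45°N:
f = 2Ω sin φ = 2 × 7.29×10⁻⁵ × sin 45° = 1.03×10⁻⁴ s⁻¹
Component geostrophic relations (x east, y north):
u_g = −(1/(fρ)) ∂P/∂y,  v_g = (1/(fρ)) ∂P/∂x
u_g = −(2.9×10⁻³)/(1.03×10⁻⁴ × 1.17) = −24.0 m/s;  v_g = (−0.51×10⁻³)/(1.03×10⁻⁴ × 1.17) = −4.23 m/s
|V_g| = √(u_g² + v_g²) = 24.4 m/s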